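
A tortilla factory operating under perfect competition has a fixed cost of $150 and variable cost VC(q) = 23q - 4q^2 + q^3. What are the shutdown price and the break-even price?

Shutdown price = $19; break-even price = $58

AVC = 23 - 4q + q^2; minimized at q = 2, giving min AVC = $19. That is the shutdown price.
ATC = 150/q + 23 - 4q + q^2. Setting dATC/dq = −150/q^2 − 4 + 2q = 0 gives q = 5 (since 2·5^3 − 4·5^2 = 150).
min ATC = 150/5 + 23 − 4·5 + 5^2 = $58. That is the break-even price.
Between these two prices the firm operates at a loss; above $58 it earns a profit.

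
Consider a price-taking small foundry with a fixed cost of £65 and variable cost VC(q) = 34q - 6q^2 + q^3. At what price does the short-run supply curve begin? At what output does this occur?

£25 per unit, at q = 3

The shutdown price is the minimum of AVC. VC = 34q - 6q^2 + q^3, so AVC = 34 - 6q + q^2.
At the minimum of AVC, MC = AVC. MC = 34 - 12q + 3q^2; setting MC = AVC gives 2q^2 - 6q = 0, so q = 3. min AVC = 25.
The firm shuts down for any P below £25.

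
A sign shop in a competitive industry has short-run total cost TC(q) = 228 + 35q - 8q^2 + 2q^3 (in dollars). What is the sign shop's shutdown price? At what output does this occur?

The shutdown price is the minimum of AVC. VC = 35q - 8q^2 + 2q^3, so AVC = 35 - 8q + 2q^2.
dAVC/dq = -8 + 4q = 0 gives q = 2. min AVC = 35 - 8·2 + 2·2^2 = 27.
For P < $27 the firm produces nothing.

$27 per unit, at q = 2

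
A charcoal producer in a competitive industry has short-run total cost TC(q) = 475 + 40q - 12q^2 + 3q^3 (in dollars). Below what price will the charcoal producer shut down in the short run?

$28 per unit

The shutdown price is the minimum of AVC. VC = 40q - 12q^2 + 3q^3, so AVC = 40 - 12q + 3q^2.
At the minimum of AVC, MC = AVC. MC = 40 - 24q + 9q^2; setting MC = AVC gives 6q^2 - 12q = 0, so q = 2. min AVC = 28.
So the shutdown price is $28.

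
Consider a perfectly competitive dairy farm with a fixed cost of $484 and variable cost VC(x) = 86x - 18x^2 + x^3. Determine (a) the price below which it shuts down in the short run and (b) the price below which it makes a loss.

Shutdown price = $5; break-even price = $53

Shutdown price = min AVC. AVC = 86 - 18x + x^2, with vertex at x = 9 and minimum $5.
ATC = 484/x + 86 - 18x + x^2. Setting dATC/dx = −484/x^2 − 18 + 2x = 0 gives x = 11 (since 2·11^3 − 18·11^2 = 484).
min ATC = 484/11 + 86 − 18·11 + 11^2 = $53. That is the break-even price.
Between these two prices the firm operates at a loss; above $53 it earns a profit.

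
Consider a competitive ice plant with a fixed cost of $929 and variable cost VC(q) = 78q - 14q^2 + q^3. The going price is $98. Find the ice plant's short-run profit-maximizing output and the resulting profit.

AVC = 78 - 14q + q^2 has its minimum $29 at q = 7; price $98 clears that bar, so the firm operates.
MC = 78 - 28q + 3q^2. Setting P = MC and taking the root on the rising branch gives q* = 10.
TR = 98·10 = 980. TC = 929 + 380 = 1309. Profit = 980 − 1309 = -$329.
By producing, the firm covers all variable cost plus $600 of fixed cost; shutting down would lose the full $929.

Profit = -$329 at q = 10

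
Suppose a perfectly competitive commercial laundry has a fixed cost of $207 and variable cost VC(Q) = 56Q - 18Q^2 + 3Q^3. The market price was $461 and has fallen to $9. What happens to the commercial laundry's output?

Output falls from 9 to 0 (the firm shuts down)

AVC = 56 - 18Q + 3Q^2, minimized at Q = 3 where min AVC = $29. MC = 56 - 36Q + 9Q^2.
At P = $461 ≥ min AVC, set P = MC on the rising branch: Q = 9.
At P = $9 < min AVC = $29, price no longer covers variable cost at any output, so the firm shuts down: Q = 0.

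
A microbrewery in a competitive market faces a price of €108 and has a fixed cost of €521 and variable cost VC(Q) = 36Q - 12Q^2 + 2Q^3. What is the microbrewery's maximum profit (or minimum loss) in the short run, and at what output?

Profit = -€89 at Q = 6

AVC = 36 - 12Q + 2Q^2 has its minimum €18 at Q = 3; price €108 clears that bar, so the firm operates.
MC = 36 - 24Q + 6Q^2. Setting P = MC and taking the root on the rising branch gives Q* = 6.
TR = 108·6 = 648. TC = 521 + 216 = 737. Profit = 648 − 737 = -€89.
That loss of €89 beats the €521 the firm would lose by shutting down; producing recovers €432 of fixed cost.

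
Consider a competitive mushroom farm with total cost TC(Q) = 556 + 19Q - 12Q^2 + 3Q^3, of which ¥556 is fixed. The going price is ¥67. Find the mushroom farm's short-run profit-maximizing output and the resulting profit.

Profit = -¥364 at Q = 4

AVC = 19 - 12Q + 3Q^2; min AVC = ¥7 at Q = 2. Since P = ¥67 ≥ min AVC, the firm produces.
With MC = 19 - 24Q + 9Q^2, P = MC on the upward-sloping part at Q* = 4.
TR = 67·4 = 268. TC = 556 + 76 = 632. Profit = 268 − 632 = -¥364.
Shutting down would mean losing the fixed cost of ¥556, so operating at a loss of ¥364 is better by ¥192.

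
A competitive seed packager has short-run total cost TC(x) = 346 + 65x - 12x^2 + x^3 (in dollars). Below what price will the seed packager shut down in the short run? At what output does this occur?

$29 per unit, at x = 6

The firm shuts down when price falls below the minimum of average variable cost. AVC = VC/x = 65 - 12x + x^2.
At the minimum of AVC, MC = AVC. MC = 65 - 24x + 3x^2; setting MC = AVC gives 2x^2 - 12x = 0, so x = 6. min AVC = 29.
For P < $29 the firm produces nothing.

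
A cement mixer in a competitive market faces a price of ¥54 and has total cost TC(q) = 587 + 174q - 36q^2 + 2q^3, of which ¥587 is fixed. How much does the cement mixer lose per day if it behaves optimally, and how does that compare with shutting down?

AVC = 174 - 36q + 2q^2; min AVC = ¥12 at q = 9. Since P = ¥54 ≥ min AVC, the firm produces.
With MC = 174 - 72q + 6q^2, P = MC on the upward-sloping part at q* = 10.
TR = 54·10 = 540. TC = 587 + 140 = 727. Profit = 540 − 727 = -¥187.
By producing, the firm covers all variable cost plus ¥400 of fixed cost; shutting down would lose the full ¥587.

Profit = -¥187 at q = 10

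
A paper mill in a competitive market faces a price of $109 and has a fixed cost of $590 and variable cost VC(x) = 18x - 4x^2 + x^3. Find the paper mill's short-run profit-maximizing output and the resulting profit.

AVC = 18 - 4x + x^2; min AVC = $14 at x = 2. Since P = $109 ≥ min AVC, the firm produces.
MC = 18 - 8x + 3x^2. Setting P = MC and taking the root on the rising branch gives x* = 7.
TR = 109·7 = 763. TC = 590 + 273 = 863. Profit = 763 − 863 = -$100.
Shutting down would mean losing the fixed cost of $590, so operating at a loss of $100 is better by $490.

Profit = -$100 at x = 7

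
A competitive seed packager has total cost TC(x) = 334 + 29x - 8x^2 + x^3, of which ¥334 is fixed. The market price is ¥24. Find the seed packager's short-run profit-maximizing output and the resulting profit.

Profit = -¥284 at x = 5

AVC = 29 - 8x + x^2 has its minimum ¥13 at x = 4; price ¥24 clears that bar, so the firm operates.
With MC = 29 - 16x + 3x^2, P = MC on the upward-sloping part at x* = 5.
TR = 24·5 = 120. TC = 334 + 70 = 404. Profit = 120 − 404 = -¥284.
That loss of ¥284 beats the ¥334 the firm would lose by shutting down; producing recovers ¥50 of fixed cost.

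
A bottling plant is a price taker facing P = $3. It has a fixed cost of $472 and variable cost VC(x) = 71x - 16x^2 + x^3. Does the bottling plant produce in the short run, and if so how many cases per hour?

Shut down

Variable cost is VC = 71x - 16x^2 + x^3, so AVC = VC/x = 71 - 16x + x^2 and MC = dTC/dx = 71 - 32x + 3x^2.
AVC hits its minimum where MC = AVC, at x = 8, giving min AVC = 71 - 16·8 + 8^2 = $7.
With P < min AVC ($3 < $7), every unit sold adds to the loss.
Best response: produce nothing and absorb the $472 fixed cost.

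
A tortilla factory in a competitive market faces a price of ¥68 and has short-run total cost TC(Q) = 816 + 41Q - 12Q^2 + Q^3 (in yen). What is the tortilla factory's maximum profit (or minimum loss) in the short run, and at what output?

AVC = 41 - 12Q + Q^2; min AVC = ¥5 at Q = 6. Since P = ¥68 ≥ min AVC, the firm produces.
MC = 41 - 24Q + 3Q^2. Setting P = MC and taking the root on the rising branch gives Q* = 9.
TR = 68·9 = 612. TC = 816 + 126 = 942. Profit = 612 − 942 = -¥330.
That loss of ¥330 beats the ¥816 the firm would lose by shutting down; producing recovers ¥486 of fixed cost.

Profit = -¥330 at Q = 9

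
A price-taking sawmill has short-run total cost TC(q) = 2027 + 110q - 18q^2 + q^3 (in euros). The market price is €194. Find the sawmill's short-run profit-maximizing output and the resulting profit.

Profit = -€67 at q = 14

AVC = 110 - 18q + q^2; min AVC = €29 at q = 9. Since P = €194 ≥ min AVC, the firm produces.
With MC = 110 - 36q + 3q^2, P = MC on the upward-sloping part at q* = 14.
TR = 194·14 = 2716. TC = 2027 + 756 = 2783. Profit = 2716 − 2783 = -€67.
By producing, the firm covers all variable cost plus €1960 of fixed cost; shutting down would lose the full €2027.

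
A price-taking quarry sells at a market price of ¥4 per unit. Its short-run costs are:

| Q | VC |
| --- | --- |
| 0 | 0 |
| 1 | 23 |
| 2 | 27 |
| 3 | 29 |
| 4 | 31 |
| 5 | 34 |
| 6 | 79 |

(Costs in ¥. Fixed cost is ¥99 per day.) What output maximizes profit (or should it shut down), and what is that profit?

Q = 0 (shut down); profit = -¥99

Profit at each row (π = 4Q − TC): Q=0: -99; Q=1: -118; Q=2: -118; Q=3: -116; Q=4: -114; Q=5: -113; Q=6: -154.
Profit is highest at Q = 0. Equivalently, the lowest AVC in the table is 34/5 ≈ ¥6.80 at Q = 5, and P = ¥4 falls below it — price never covers variable cost, so the firm shuts down and loses only its fixed cost.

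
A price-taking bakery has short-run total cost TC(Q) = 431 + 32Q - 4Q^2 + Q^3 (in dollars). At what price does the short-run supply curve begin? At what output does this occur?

$28 per unit, at Q = 2

Short-run supply begins at min AVC. From VC = 32Q - 4Q^2 + Q^3, AVC = 32 - 4Q + Q^2.
At the minimum of AVC, MC = AVC. MC = 32 - 8Q + 3Q^2; setting MC = AVC gives 2Q^2 - 4Q = 0, so Q = 2. min AVC = 28.
So the shutdown price is $28.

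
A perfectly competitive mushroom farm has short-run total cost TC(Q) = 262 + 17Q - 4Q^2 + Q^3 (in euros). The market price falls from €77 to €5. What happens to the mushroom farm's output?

AVC = 17 - 4Q + Q^2, minimized at Q = 2 where min AVC = €13. MC = 17 - 8Q + 3Q^2.
At P = €77 ≥ min AVC, set P = MC on the rising branch: Q = 6.
At P = €5 < min AVC = €13, price no longer covers variable cost at any output, so the firm shuts down: Q = 0.

Output falls from 6 to 0 (the firm shuts down)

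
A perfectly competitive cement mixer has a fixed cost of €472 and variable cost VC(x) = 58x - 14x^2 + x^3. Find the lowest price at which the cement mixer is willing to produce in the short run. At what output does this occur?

The firm shuts down when price falls below the minimum of average variable cost. AVC = VC/x = 58 - 14x + x^2.
At the minimum of AVC, MC = AVC. MC = 58 - 28x + 3x^2; setting MC = AVC gives 2x^2 - 14x = 0, so x = 7. min AVC = 9.
The firm shuts down for any P below €9.

€9 per unit, at x = 7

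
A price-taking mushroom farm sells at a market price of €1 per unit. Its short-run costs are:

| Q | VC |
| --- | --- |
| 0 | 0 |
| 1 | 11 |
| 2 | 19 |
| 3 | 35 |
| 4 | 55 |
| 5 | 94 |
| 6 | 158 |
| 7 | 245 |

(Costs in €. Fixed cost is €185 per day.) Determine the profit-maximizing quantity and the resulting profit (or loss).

Profit at each row (π = 1Q − TC): Q=0: -185; Q=1: -195; Q=2: -202; Q=3: -217; Q=4: -236; Q=5: -274; Q=6: -337; Q=7: -423.
Profit is highest at Q = 0. Equivalently, the lowest AVC in the table is 19/2 ≈ €9.50 at Q = 2, and P = €1 falls below it — price never covers variable cost, so the firm shuts down and loses only its fixed cost.

Q = 0 (shut down); profit = -€185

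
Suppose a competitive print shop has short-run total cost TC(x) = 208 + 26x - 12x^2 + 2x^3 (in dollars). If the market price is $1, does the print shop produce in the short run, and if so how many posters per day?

Shut down

From TC, MC = TC'(x) = 26 - 24x + 6x^2 and AVC = VC/x = 26 - 12x + 2x^2.
AVC hits its minimum where MC = AVC, at x = 3, giving min AVC = 26 - 12·3 + 2·3^2 = $8.
Since P = $1 < min AVC = $8, price fails to cover variable cost at any output.
Shutting down limits the loss to fixed cost, $208.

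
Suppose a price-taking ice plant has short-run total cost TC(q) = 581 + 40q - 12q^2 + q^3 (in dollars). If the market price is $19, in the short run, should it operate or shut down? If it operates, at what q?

Produce at q = 7

Variable cost is VC = 40q - 12q^2 + q^3, so AVC = VC/q = 40 - 12q + q^2 and MC = dTC/dq = 40 - 24q + 3q^2.
AVC is minimized where dAVC/dq = -12 + 2q = 0, at q = 6; min AVC = 40 - 12·6 + 6^2 = $4.
P = $19 exceeds min AVC = $4, so the firm stays open.
Solving P = MC: 21 - 24q + 3q^2 = 0 ⇒ q = 1 or 7. On the upward-sloping branch, q* = 7.
Check: AVC at q = 7 is $5 ≤ P, so revenue covers variable cost.
Profit = P·q − TC = 19·7 − 616 = -$483, a loss, but smaller than the $581 fixed cost the firm would lose by shutting down.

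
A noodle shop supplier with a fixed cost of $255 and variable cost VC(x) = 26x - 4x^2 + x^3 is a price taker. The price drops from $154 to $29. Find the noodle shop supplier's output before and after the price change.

Output falls from 8 to 3

MC = 26 - 8x + 3x^2; the shutdown threshold is min AVC = $22 (at x = 2).
At P = $154 ≥ min AVC, set P = MC on the rising branch: x = 8.
At P = $29 ≥ min AVC, set P = MC: x = 3. The firm stays open but cuts output.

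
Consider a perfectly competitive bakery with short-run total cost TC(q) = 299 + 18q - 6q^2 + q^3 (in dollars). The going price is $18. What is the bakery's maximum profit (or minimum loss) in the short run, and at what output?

Profit = -$267 at q = 4

AVC = 18 - 6q + q^2; min AVC = $9 at q = 3. Since P = $18 ≥ min AVC, the firm produces.
MC = 18 - 12q + 3q^2. Setting P = MC and taking the root on the rising branch gives q* = 4.
TR = 18·4 = 72. TC = 299 + 40 = 339. Profit = 72 − 339 = -$267.
Shutting down would mean losing the fixed cost of $299, so operating at a loss of $267 is better by $32.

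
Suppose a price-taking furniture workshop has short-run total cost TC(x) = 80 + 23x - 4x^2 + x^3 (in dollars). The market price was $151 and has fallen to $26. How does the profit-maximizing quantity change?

Output falls from 8 to 3

AVC = 23 - 4x + x^2, minimized at x = 2 where min AVC = $19. MC = 23 - 8x + 3x^2.
With P = $151 above the shutdown price, P = MC gives x = 8.
At P = $26 ≥ min AVC, set P = MC: x = 3. The firm stays open but cuts output.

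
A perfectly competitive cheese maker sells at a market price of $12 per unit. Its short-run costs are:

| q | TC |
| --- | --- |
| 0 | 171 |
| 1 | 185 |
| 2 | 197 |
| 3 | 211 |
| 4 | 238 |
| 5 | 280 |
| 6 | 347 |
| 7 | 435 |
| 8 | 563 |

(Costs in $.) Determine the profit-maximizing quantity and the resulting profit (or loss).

Profit at each row (π = 12q − TC): q=0: -171; q=1: -173; q=2: -173; q=3: -175; q=4: -190; q=5: -220; q=6: -275; q=7: -351; q=8: -467.
Profit is highest at q = 0. Equivalently, the lowest AVC in the table is 26/2 ≈ $13 at q = 2, and P = $12 falls below it — price never covers variable cost, so the firm shuts down and loses only its fixed cost.

q = 0 (shut down); profit = -$171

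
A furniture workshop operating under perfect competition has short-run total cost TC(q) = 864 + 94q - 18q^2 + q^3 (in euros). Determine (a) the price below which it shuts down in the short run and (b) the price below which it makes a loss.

Shutdown price = €13; break-even price = €94

AVC = 94 - 18q + q^2; minimized at q = 9, giving min AVC = €13. That is the shutdown price.
ATC = 864/q + 94 - 18q + q^2. Setting dATC/dq = −864/q^2 − 18 + 2q = 0 gives q = 12 (since 2·12^3 − 18·12^2 = 864).
min ATC = 864/12 + 94 − 18·12 + 12^2 = €94. That is the break-even price.
For €13 ≤ P < €94 the firm produces at a loss; below €13 it shuts down.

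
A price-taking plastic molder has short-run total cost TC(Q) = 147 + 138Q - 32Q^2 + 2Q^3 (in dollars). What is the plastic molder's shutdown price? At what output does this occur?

$10 per unit, at Q = 8

The shutdown price is the minimum of AVC. VC = 138Q - 32Q^2 + 2Q^3, so AVC = 138 - 32Q + 2Q^2.
At the minimum of AVC, MC = AVC. MC = 138 - 64Q + 6Q^2; setting MC = AVC gives 4Q^2 - 32Q = 0, so Q = 8. min AVC = 10.
So the shutdown price is $10.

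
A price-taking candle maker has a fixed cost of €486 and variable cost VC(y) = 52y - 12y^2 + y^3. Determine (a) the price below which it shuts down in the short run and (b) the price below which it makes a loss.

Shutdown price = min AVC. AVC = 52 - 12y + y^2, with vertex at y = 6 and minimum €16.
ATC = 486/y + 52 - 12y + y^2. Setting dATC/dy = −486/y^2 − 12 + 2y = 0 gives y = 9 (since 2·9^3 − 12·9^2 = 486).
min ATC = 486/9 + 52 − 12·9 + 9^2 = €79. That is the break-even price.
Between these two prices the firm operates at a loss; above €79 it earns a profit.

Shutdown price = €16; break-even price = €79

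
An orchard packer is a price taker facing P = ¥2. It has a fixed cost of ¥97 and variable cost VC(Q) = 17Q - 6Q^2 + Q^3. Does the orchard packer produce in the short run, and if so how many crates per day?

Strip out fixed cost: VC = 17Q - 6Q^2 + Q^3. Then AVC = 17 - 6Q + Q^2 and MC = 17 - 12Q + 3Q^2.
AVC hits its minimum where MC = AVC, at Q = 3, giving min AVC = 17 - 6·3 + 3^2 = ¥8.
Since P = ¥2 < min AVC = ¥8, price fails to cover variable cost at any output.
Shutting down limits the loss to fixed cost, ¥97.

Shut down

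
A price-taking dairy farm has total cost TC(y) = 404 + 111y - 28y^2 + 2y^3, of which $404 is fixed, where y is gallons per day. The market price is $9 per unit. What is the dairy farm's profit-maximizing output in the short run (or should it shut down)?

Shut down

From TC, MC = TC'(y) = 111 - 56y + 6y^2 and AVC = VC/y = 111 - 28y + 2y^2.
AVC is minimized where dAVC/dy = -28 + 4y = 0, at y = 7; min AVC = 111 - 28·7 + 2·7^2 = $13.
Since P = $9 < min AVC = $13, price fails to cover variable cost at any output.
Shutting down limits the loss to fixed cost, $404.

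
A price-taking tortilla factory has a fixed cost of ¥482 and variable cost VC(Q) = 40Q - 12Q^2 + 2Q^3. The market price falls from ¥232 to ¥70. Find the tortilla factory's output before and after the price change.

Output falls from 8 to 5

AVC = 40 - 12Q + 2Q^2, minimized at Q = 3 where min AVC = ¥22. MC = 40 - 24Q + 6Q^2.
At P = ¥232 ≥ min AVC, set P = MC on the rising branch: Q = 8.
At P = ¥70 ≥ min AVC, set P = MC: Q = 5. The firm stays open but cuts output.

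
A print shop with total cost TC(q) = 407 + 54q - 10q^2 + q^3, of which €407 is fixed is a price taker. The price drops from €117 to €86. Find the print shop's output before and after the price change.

Output falls from 9 to 8

MC = 54 - 20q + 3q^2; the shutdown threshold is min AVC = €29 (at q = 5).
With P = €117 above the shutdown price, P = MC gives q = 9.
At P = €86 ≥ min AVC, set P = MC: q = 8. The firm stays open but cuts output.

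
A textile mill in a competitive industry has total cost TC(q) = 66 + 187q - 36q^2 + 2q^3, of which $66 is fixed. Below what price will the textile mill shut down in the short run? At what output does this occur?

The firm shuts down when price falls below the minimum of average variable cost. AVC = VC/q = 187 - 36q + 2q^2.
At the minimum of AVC, MC = AVC. MC = 187 - 72q + 6q^2; setting MC = AVC gives 4q^2 - 36q = 0, so q = 9. min AVC = 25.
So the shutdown price is $25.

$25 per unit, at q = 9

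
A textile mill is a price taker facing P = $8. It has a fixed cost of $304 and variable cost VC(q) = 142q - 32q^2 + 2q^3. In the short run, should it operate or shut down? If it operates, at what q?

Shut down

Strip out fixed cost: VC = 142q - 32q^2 + 2q^3. Then AVC = 142 - 32q + 2q^2 and MC = 142 - 64q + 6q^2.
AVC hits its minimum where MC = AVC, at q = 8, giving min AVC = 142 - 32·8 + 2·8^2 = $14.
With P < min AVC ($8 < $14), every unit sold adds to the loss.
Best response: produce nothing and absorb the $304 fixed cost.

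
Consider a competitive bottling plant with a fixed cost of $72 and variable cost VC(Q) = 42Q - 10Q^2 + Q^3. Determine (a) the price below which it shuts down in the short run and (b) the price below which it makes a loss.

Shutdown price = $17; break-even price = $30

AVC = 42 - 10Q + Q^2; minimized at Q = 5, giving min AVC = $17. That is the shutdown price.
ATC = 72/Q + 42 - 10Q + Q^2. Setting dATC/dQ = −72/Q^2 − 10 + 2Q = 0 gives Q = 6 (since 2·6^3 − 10·6^2 = 72).
min ATC = 72/6 + 42 − 10·6 + 6^2 = $30. That is the break-even price.
Between these two prices the firm operates at a loss; above $30 it earns a profit.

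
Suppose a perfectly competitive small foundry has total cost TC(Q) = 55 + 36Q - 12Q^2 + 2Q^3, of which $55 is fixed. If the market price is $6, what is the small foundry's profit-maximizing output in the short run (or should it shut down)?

Strip out fixed cost: VC = 36Q - 12Q^2 + 2Q^3. Then AVC = 36 - 12Q + 2Q^2 and MC = 36 - 24Q + 6Q^2.
AVC hits its minimum where MC = AVC, at Q = 3, giving min AVC = 36 - 12·3 + 2·3^2 = $18.
P = $6 lies below min AVC = $18; no output level covers variable cost.
Shutting down limits the loss to fixed cost, $55.

Shut down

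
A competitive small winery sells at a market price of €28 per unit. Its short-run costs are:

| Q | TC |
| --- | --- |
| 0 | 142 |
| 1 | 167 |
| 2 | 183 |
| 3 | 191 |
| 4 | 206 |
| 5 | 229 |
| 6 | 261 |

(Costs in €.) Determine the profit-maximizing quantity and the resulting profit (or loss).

Q = 5; profit = -€89

Tabulate TR − TC: Q=0: -142; Q=1: -139; Q=2: -127; Q=3: -107; Q=4: -94; Q=5: -89; Q=6: -93.
Profit is maximized at Q = 5. AVC there is 87/5 = €17.40 ≤ P, so producing beats shutting down (which would give -€142).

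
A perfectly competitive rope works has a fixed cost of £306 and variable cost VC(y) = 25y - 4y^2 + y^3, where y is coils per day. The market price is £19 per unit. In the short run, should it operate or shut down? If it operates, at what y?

Shut down

From TC, MC = TC'(y) = 25 - 8y + 3y^2 and AVC = VC/y = 25 - 4y + y^2.
The AVC parabola has its vertex at y = 4/2 = 2, where AVC = 25 - 4·2 + 2^2 = £21.
P = £19 lies below min AVC = £21; no output level covers variable cost.
The firm minimizes its loss by shutting down and losing only its fixed cost of £306.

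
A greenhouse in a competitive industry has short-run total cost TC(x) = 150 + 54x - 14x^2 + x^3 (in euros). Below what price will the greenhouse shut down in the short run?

Short-run supply begins at min AVC. From VC = 54x - 14x^2 + x^3, AVC = 54 - 14x + x^2.
At the minimum of AVC, MC = AVC. MC = 54 - 28x + 3x^2; setting MC = AVC gives 2x^2 - 14x = 0, so x = 7. min AVC = 5.
So the shutdown price is €5.

€5 per unit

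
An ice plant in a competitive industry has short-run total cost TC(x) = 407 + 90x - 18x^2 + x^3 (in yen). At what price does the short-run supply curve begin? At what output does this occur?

The firm shuts down when price falls below the minimum of average variable cost. AVC = VC/x = 90 - 18x + x^2.
dAVC/dx = -18 + 2x = 0 gives x = 9. min AVC = 90 - 18·9 + 9^2 = 9.
The firm shuts down for any P below ¥9.

¥9 per unit, at x = 9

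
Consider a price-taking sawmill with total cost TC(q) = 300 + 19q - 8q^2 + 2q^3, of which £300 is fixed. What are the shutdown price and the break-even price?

AVC = 19 - 8q + 2q^2; minimized at q = 2, giving min AVC = £11. That is the shutdown price.
ATC = 300/q + 19 - 8q + 2q^2. Setting dATC/dq = −300/q^2 − 8 + 4q = 0 gives q = 5 (since 4·5^3 − 8·5^2 = 300).
min ATC = 300/5 + 19 − 8·5 + 2·5^2 = £89. That is the break-even price.
Between these two prices the firm operates at a loss; above £89 it earns a profit.

Shutdown price = £11; break-even price = £89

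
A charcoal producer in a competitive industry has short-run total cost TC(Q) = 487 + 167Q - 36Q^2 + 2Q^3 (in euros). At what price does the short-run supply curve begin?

Short-run supply begins at min AVC. From VC = 167Q - 36Q^2 + 2Q^3, AVC = 167 - 36Q + 2Q^2.
At the minimum of AVC, MC = AVC. MC = 167 - 72Q + 6Q^2; setting MC = AVC gives 4Q^2 - 36Q = 0, so Q = 9. min AVC = 5.
The firm shuts down for any P below €5.

€5 per unit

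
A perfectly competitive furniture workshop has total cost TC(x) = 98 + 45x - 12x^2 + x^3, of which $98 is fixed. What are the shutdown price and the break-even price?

AVC = 45 - 12x + x^2; minimized at x = 6, giving min AVC = $9. That is the shutdown price.
ATC = 98/x + 45 - 12x + x^2. Setting dATC/dx = −98/x^2 − 12 + 2x = 0 gives x = 7 (since 2·7^3 − 12·7^2 = 98).
min ATC = 98/7 + 45 − 12·7 + 7^2 = $24. That is the break-even price.
For $9 ≤ P < $24 the firm produces at a loss; below $9 it shuts down.

Shutdown price = $9; break-even price = $24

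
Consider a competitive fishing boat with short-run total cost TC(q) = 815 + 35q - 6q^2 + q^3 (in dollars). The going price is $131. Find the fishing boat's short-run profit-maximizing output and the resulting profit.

AVC = 35 - 6q + q^2; min AVC = $26 at q = 3. Since P = $131 ≥ min AVC, the firm produces.
With MC = 35 - 12q + 3q^2, P = MC on the upward-sloping part at q* = 8.
TR = 131·8 = 1048. TC = 815 + 408 = 1223. Profit = 1048 − 1223 = -$175.
By producing, the firm covers all variable cost plus $640 of fixed cost; shutting down would lose the full $815.

Profit = -$175 at q = 8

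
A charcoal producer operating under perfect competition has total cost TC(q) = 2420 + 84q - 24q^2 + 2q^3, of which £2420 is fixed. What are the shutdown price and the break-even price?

Shutdown price = £12; break-even price = £282

AVC = 84 - 24q + 2q^2; minimized at q = 6, giving min AVC = £12. That is the shutdown price.
ATC = 2420/q + 84 - 24q + 2q^2. Setting dATC/dq = −2420/q^2 − 24 + 4q = 0 gives q = 11 (since 4·11^3 − 24·11^2 = 2420).
min ATC = 2420/11 + 84 − 24·11 + 2·11^2 = £282. That is the break-even price.
Between these two prices the firm operates at a loss; above £282 it earns a profit.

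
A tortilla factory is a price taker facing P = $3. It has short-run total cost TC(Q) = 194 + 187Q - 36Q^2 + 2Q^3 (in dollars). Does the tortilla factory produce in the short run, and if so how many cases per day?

Shut down

From TC, MC = TC'(Q) = 187 - 72Q + 6Q^2 and AVC = VC/Q = 187 - 36Q + 2Q^2.
The AVC parabola has its vertex at Q = 36/4 = 9, where AVC = 187 - 36·9 + 2·9^2 = $25.
P = $3 lies below min AVC = $25; no output level covers variable cost.
Shutting down limits the loss to fixed cost, $194.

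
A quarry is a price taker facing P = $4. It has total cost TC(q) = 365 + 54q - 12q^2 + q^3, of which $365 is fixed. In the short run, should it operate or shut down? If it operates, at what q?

Variable cost is VC = 54q - 12q^2 + q^3, so AVC = VC/q = 54 - 12q + q^2 and MC = dTC/dq = 54 - 24q + 3q^2.
The AVC parabola has its vertex at q = 12/2 = 6, where AVC = 54 - 12·6 + 6^2 = $18.
With P < min AVC ($4 < $18), every unit sold adds to the loss.
Shutting down limits the loss to fixed cost, $365.

Shut down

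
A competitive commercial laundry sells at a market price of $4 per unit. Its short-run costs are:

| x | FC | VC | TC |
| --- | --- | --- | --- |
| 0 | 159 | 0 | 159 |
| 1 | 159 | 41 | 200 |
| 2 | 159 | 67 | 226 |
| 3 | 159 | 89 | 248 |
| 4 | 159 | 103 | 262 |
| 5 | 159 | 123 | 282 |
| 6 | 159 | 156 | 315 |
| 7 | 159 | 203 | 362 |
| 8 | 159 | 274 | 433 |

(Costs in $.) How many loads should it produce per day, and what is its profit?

x = 0 (shut down); profit = -$159

Tabulate TR − TC: x=0: -159; x=1: -196; x=2: -218; x=3: -236; x=4: -246; x=5: -262; x=6: -291; x=7: -334; x=8: -401.
Profit is highest at x = 0. Equivalently, the lowest AVC in the table is 123/5 ≈ $24.60 at x = 5, and P = $4 falls below it — price never covers variable cost, so the firm shuts down and loses only its fixed cost.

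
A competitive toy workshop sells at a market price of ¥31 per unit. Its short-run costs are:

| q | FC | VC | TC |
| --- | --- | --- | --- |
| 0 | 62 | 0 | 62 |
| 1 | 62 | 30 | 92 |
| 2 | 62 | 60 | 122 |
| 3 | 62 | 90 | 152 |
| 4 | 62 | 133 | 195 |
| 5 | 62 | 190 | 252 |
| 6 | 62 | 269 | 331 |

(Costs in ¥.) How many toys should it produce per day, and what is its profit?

Profit at each row (π = 31q − TC): q=0: -62; q=1: -61; q=2: -60; q=3: -59; q=4: -71; q=5: -97; q=6: -145.
Profit is maximized at q = 3. AVC there is 90/3 = ¥30 ≤ P, so producing beats shutting down (which would give -¥62).

q = 3; profit = -¥59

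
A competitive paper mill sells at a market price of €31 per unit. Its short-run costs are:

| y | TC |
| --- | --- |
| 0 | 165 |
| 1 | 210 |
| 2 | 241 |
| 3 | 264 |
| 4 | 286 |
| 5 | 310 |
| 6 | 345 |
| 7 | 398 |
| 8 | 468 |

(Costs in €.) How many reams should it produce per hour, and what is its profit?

y = 5; profit = -€155

Tabulate TR − TC: y=0: -165; y=1: -179; y=2: -179; y=3: -171; y=4: -162; y=5: -155; y=6: -159; y=7: -181; y=8: -220.
Profit is maximized at y = 5. AVC there is 145/5 = €29 ≤ P, so producing beats shutting down (which would give -€165).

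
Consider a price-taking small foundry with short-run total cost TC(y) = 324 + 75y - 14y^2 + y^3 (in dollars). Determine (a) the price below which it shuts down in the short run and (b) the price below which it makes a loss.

Shutdown price = $26; break-even price = $66

AVC = 75 - 14y + y^2; minimized at y = 7, giving min AVC = $26. That is the shutdown price.
ATC = 324/y + 75 - 14y + y^2. Setting dATC/dy = −324/y^2 − 14 + 2y = 0 gives y = 9 (since 2·9^3 − 14·9^2 = 324).
min ATC = 324/9 + 75 − 14·9 + 9^2 = $66. That is the break-even price.
Between these two prices the firm operates at a loss; above $66 it earns a profit.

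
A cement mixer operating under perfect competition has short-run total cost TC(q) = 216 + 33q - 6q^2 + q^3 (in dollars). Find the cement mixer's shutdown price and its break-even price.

AVC = 33 - 6q + q^2; minimized at q = 3, giving min AVC = $24. That is the shutdown price.
ATC = 216/q + 33 - 6q + q^2. Setting dATC/dq = −216/q^2 − 6 + 2q = 0 gives q = 6 (since 2·6^3 − 6·6^2 = 216).
min ATC = 216/6 + 33 − 6·6 + 6^2 = $69. That is the break-even price.
For $24 ≤ P < $69 the firm produces at a loss; below $24 it shuts down.

Shutdown price = $24; break-even price = $69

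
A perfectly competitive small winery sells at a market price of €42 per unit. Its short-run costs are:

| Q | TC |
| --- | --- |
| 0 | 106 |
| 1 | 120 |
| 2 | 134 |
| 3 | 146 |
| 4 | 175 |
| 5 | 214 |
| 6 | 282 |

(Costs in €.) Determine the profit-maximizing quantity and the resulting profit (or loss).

Q = 5; profit = -€4

Compute π = P·Q − TC at each output: Q=0: -106; Q=1: -78; Q=2: -50; Q=3: -20; Q=4: -7; Q=5: -4; Q=6: -30.
Profit is maximized at Q = 5. AVC there is 108/5 = €21.60 ≤ P, so producing beats shutting down (which would give -€106).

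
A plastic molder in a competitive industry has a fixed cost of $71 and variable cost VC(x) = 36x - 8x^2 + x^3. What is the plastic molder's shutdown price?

$20 per unit

Short-run supply begins at min AVC. From VC = 36x - 8x^2 + x^3, AVC = 36 - 8x + x^2.
dAVC/dx = -8 + 2x = 0 gives x = 4. min AVC = 36 - 8·4 + 4^2 = 20.
For P < $20 the firm produces nothing.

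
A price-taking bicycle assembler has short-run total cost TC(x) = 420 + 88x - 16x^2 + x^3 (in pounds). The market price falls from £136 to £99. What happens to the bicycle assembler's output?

Output falls from 12 to 11

MC = 88 - 32x + 3x^2; the shutdown threshold is min AVC = £24 (at x = 8).
With P = £136 above the shutdown price, P = MC gives x = 12.
At P = £99 ≥ min AVC, set P = MC: x = 11. The firm stays open but cuts output.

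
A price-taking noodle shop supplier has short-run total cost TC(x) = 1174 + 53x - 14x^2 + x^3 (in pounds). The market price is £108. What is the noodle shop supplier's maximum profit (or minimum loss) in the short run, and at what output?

AVC = 53 - 14x + x^2 has its minimum £4 at x = 7; price £108 clears that bar, so the firm operates.
MC = 53 - 28x + 3x^2. Setting P = MC and taking the root on the rising branch gives x* = 11.
TR = 108·11 = 1188. TC = 1174 + 220 = 1394. Profit = 1188 − 1394 = -£206.
Shutting down would mean losing the fixed cost of £1174, so operating at a loss of £206 is better by £968.

Profit = -£206 at x = 11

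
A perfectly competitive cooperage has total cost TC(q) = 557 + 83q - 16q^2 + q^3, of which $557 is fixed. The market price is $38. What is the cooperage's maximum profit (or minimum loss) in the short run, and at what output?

AVC = 83 - 16q + q^2 has its minimum $19 at q = 8; price $38 clears that bar, so the firm operates.
MC = 83 - 32q + 3q^2. Setting P = MC and taking the root on the rising branch gives q* = 9.
TR = 38·9 = 342. TC = 557 + 180 = 737. Profit = 342 − 737 = -$395.
By producing, the firm covers all variable cost plus $162 of fixed cost; shutting down would lose the full $557.

Profit = -$395 at q = 9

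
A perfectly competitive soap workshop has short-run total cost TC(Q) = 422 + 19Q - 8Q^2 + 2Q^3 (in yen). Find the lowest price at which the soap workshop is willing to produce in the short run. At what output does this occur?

The firm shuts down when price falls below the minimum of average variable cost. AVC = VC/Q = 19 - 8Q + 2Q^2.
At the minimum of AVC, MC = AVC. MC = 19 - 16Q + 6Q^2; setting MC = AVC gives 4Q^2 - 8Q = 0, so Q = 2. min AVC = 11.
For P < ¥11 the firm produces nothing.

¥11 per unit, at Q = 2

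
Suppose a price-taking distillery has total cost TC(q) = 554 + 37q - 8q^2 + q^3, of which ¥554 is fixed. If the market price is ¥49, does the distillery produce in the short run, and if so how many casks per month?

From TC, MC = TC'(q) = 37 - 16q + 3q^2 and AVC = VC/q = 37 - 8q + q^2.
AVC is minimized where dAVC/dq = -8 + 2q = 0, at q = 4; min AVC = 37 - 8·4 + 4^2 = ¥21.
P = ¥49 exceeds min AVC = ¥21, so the firm stays open.
Solving P = MC: -12 - 16q + 3q^2 = 0 ⇒ q = -2/3 or 6. On the upward-sloping branch, q* = 6.
Check: AVC at q = 6 is ¥25 ≤ P, so revenue covers variable cost.
Profit = P·q − TC = 49·6 − 704 = -¥410, a loss, but smaller than the ¥554 fixed cost the firm would lose by shutting down.

Produce at q = 6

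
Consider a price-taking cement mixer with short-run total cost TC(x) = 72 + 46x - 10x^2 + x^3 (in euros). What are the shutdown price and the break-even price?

Shutdown price = €21; break-even price = €34

AVC = 46 - 10x + x^2; minimized at x = 5, giving min AVC = €21. That is the shutdown price.
ATC = 72/x + 46 - 10x + x^2. Setting dATC/dx = −72/x^2 − 10 + 2x = 0 gives x = 6 (since 2·6^3 − 10·6^2 = 72).
min ATC = 72/6 + 46 − 10·6 + 6^2 = €34. That is the break-even price.
For €21 ≤ P < €34 the firm produces at a loss; below €21 it shuts down.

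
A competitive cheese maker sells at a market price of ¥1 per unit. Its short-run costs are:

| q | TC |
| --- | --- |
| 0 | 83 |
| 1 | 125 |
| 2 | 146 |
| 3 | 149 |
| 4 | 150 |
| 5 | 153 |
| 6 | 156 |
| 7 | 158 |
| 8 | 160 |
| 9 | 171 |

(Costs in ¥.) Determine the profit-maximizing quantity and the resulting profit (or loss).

q = 0 (shut down); profit = -¥83

Compute π = P·q − TC at each output: q=0: -83; q=1: -124; q=2: -144; q=3: -146; q=4: -146; q=5: -148; q=6: -150; q=7: -151; q=8: -152; q=9: -162.
Profit is highest at q = 0. Equivalently, the lowest AVC in the table is 77/8 ≈ ¥9.62 at q = 8, and P = ¥1 falls below it — price never covers variable cost, so the firm shuts down and loses only its fixed cost.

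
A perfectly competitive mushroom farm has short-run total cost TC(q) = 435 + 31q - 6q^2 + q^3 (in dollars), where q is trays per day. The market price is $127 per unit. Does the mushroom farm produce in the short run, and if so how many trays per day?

Produce at q = 8

Variable cost is VC = 31q - 6q^2 + q^3, so AVC = VC/q = 31 - 6q + q^2 and MC = dTC/dq = 31 - 12q + 3q^2.
The AVC parabola has its vertex at q = 6/2 = 3, where AVC = 31 - 6·3 + 3^2 = $22.
Because $127 ≥ $22, revenue can cover variable cost; the firm operates.
Set P = MC: 127 = 31 - 12q + 3q^2 → -96 - 12q + 3q^2 = 0. The roots are q = -4 and q = 8; the profit-maximizing output is on the rising part of MC, so q* = 8.
Check: AVC at q = 8 is $47 ≤ P, so revenue covers variable cost.
Profit = P·q − TC = 127·8 − 811 = $205.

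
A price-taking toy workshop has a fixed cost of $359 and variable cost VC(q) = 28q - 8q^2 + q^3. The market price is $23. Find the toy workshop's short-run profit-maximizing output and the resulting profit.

Profit = -$309 at q = 5

AVC = 28 - 8q + q^2; min AVC = $12 at q = 4. Since P = $23 ≥ min AVC, the firm produces.
MC = 28 - 16q + 3q^2. Setting P = MC and taking the root on the rising branch gives q* = 5.
TR = 23·5 = 115. TC = 359 + 65 = 424. Profit = 115 − 424 = -$309.
Shutting down would mean losing the fixed cost of $359, so operating at a loss of $309 is better by $50.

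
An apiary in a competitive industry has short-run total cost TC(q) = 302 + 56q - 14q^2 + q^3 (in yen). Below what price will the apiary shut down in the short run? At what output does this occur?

¥7 per unit, at q = 7

The firm shuts down when price falls below the minimum of average variable cost. AVC = VC/q = 56 - 14q + q^2.
dAVC/dq = -14 + 2q = 0 gives q = 7. min AVC = 56 - 14·7 + 7^2 = 7.
For P < ¥7 the firm produces nothing.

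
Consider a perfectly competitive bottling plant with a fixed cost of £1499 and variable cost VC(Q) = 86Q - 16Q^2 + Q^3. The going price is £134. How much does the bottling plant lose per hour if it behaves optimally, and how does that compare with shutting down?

Profit = -£347 at Q = 12

AVC = 86 - 16Q + Q^2; min AVC = £22 at Q = 8. Since P = £134 ≥ min AVC, the firm produces.
MC = 86 - 32Q + 3Q^2. Setting P = MC and taking the root on the rising branch gives Q* = 12.
TR = 134·12 = 1608. TC = 1499 + 456 = 1955. Profit = 1608 − 1955 = -£347.
That loss of £347 beats the £1499 the firm would lose by shutting down; producing recovers £1152 of fixed cost.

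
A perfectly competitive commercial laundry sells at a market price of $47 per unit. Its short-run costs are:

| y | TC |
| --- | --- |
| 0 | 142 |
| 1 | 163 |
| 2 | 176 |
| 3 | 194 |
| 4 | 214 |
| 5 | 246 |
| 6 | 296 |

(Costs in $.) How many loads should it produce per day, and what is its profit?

y = 5; profit = -$11

Profit at each row (π = 47y − TC): y=0: -142; y=1: -116; y=2: -82; y=3: -53; y=4: -26; y=5: -11; y=6: -14.
Profit is maximized at y = 5. AVC there is 104/5 = $20.80 ≤ P, so producing beats shutting down (which would give -$142).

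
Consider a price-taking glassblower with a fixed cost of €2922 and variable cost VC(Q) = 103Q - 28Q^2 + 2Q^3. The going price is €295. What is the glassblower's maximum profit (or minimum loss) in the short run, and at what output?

AVC = 103 - 28Q + 2Q^2 has its minimum €5 at Q = 7; price €295 clears that bar, so the firm operates.
With MC = 103 - 56Q + 6Q^2, P = MC on the upward-sloping part at Q* = 12.
TR = 295·12 = 3540. TC = 2922 + 660 = 3582. Profit = 3540 − 3582 = -€42.
Shutting down would mean losing the fixed cost of €2922, so operating at a loss of €42 is better by €2880.

Profit = -€42 at Q = 12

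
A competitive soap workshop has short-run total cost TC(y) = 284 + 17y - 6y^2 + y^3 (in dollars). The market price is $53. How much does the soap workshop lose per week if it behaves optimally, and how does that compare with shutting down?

AVC = 17 - 6y + y^2; min AVC = $8 at y = 3. Since P = $53 ≥ min AVC, the firm produces.
MC = 17 - 12y + 3y^2. Setting P = MC and taking the root on the rising branch gives y* = 6.
TR = 53·6 = 318. TC = 284 + 102 = 386. Profit = 318 − 386 = -$68.
Shutting down would mean losing the fixed cost of $284, so operating at a loss of $68 is better by $216.

Profit = -$68 at y = 6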